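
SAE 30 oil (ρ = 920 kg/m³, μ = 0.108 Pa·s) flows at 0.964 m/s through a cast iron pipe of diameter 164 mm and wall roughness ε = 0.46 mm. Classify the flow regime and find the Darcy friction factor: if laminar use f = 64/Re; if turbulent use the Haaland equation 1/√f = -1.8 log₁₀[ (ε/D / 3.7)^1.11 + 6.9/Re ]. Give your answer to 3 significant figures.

f ≈ 0.0475

Re = ρVD/μ = 920·0.964·0.164/0.108 = 1347.
Re < 2300 → laminar, so f = 64/Re = 0.04752 (roughness is irrelevant in laminar flow).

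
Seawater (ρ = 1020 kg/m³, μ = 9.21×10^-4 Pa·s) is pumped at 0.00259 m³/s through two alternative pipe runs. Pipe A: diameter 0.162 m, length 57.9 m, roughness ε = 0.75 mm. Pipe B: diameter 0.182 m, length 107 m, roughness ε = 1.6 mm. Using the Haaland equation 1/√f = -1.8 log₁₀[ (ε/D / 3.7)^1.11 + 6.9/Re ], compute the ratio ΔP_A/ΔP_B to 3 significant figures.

ΔP_A/ΔP_B ≈ 0.823

Pipe A: V = Q/A = 0.00259/0.02061 = 0.1257 m/s; Re = 2.254e+04; ε/D = 0.00463; Haaland → f = 0.03333; ΔP_A = f(L/D)(ρV²/2) = 95.93 Pa.
Pipe B: V = Q/A = 0.00259/0.02602 = 0.09956 m/s; Re = 2.007e+04; ε/D = 0.00879; Haaland → f = 0.03922; ΔP_B = f(L/D)(ρV²/2) = 116.6 Pa.
ΔP_A/ΔP_B = 95.93/116.6 = 0.823.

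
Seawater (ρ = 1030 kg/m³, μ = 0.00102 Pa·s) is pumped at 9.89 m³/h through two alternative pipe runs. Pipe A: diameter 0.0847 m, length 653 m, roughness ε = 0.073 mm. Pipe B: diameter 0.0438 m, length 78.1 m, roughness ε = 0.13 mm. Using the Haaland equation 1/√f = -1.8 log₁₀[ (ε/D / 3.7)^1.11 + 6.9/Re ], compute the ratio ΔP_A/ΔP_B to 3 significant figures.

ΔP_A/ΔP_B ≈ 0.269

Pipe A: V = Q/A = 0.002747/0.005635 = 0.4876 m/s; Re = 4.17e+04; ε/D = 0.000862; Haaland → f = 0.02398; ΔP_A = f(L/D)(ρV²/2) = 2.263e+04 Pa.
Pipe B: V = Q/A = 0.002747/0.001507 = 1.823 m/s; Re = 8.064e+04; ε/D = 0.00297; Haaland → f = 0.02758; ΔP_B = f(L/D)(ρV²/2) = 8.421e+04 Pa.
ΔP_A/ΔP_B = 2.263e+04/8.421e+04 = 0.269.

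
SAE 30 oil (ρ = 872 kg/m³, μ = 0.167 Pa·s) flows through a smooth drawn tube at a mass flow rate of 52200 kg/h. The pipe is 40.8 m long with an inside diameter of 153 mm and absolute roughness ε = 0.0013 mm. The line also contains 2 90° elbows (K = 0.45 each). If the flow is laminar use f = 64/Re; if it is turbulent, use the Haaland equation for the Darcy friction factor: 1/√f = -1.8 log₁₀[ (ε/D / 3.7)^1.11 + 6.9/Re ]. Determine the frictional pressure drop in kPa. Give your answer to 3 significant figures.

ṁ = 52200 kg/h = 52200/3600 = 14.5 kg/s.
A = πD²/4 = π(0.153)²/4 = 0.01839 m²; mean velocity V = ṁ/(ρA) = 14.5/(872 · 0.01839) = 0.9044 m/s.
Reynolds number Re = ρVD/μ = 872 · 0.9044 · 0.153 / 0.167 = 722.6.
Re < 2300 → laminar flow, so f = 64/Re = 64/722.6 = 0.08857 (the turbulent correlation is not needed).
Total minor-loss coefficient ΣK = 2·0.45 = 0.9.
ΔP = [f·L/D + ΣK]·(ρV²/2) = [0.08857·40.8/0.153 + 0.9]·(872·0.9044²/2) = [23.62 + 0.9]·356.7 = 8745 Pa.
ΔP = 8745 Pa = 8.75 kPa.

ΔP ≈ 8.75 kPa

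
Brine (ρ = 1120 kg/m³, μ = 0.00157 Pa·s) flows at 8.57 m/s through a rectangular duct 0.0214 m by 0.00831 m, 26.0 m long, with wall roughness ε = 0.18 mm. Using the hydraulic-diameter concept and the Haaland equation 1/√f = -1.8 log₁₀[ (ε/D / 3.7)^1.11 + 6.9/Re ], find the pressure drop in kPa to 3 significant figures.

Hydraulic diameter D_h = 4A/P = 4·(0.0214·0.00831)/(2·(0.0214+0.00831)) = 0.0007113/0.05942 = 0.01197 m.
Re = ρVD_h/μ = 1120·8.57·0.01197/0.00157 = 7.319e+04.
ε/D_h = 0.00018/0.01197 = 0.015; Haaland gives 1/√f = -1.8 log₁₀[0.00222+9.43e-05] = 4.745, so f = 0.04442.
ΔP = f(L/D_h)(ρV²/2) = 0.04442·26/0.01197·4.113e+04 = 3.968e+06 Pa.
ΔP = 3970 kPa.

ΔP ≈ 3970 kPa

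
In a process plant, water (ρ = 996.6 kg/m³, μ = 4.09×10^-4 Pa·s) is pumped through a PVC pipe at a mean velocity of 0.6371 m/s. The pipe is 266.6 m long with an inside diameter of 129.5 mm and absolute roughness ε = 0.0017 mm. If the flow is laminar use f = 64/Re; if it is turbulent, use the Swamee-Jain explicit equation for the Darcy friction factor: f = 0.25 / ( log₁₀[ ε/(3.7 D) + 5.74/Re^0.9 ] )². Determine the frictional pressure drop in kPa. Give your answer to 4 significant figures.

ΔP ≈ 6.511 kPa

Reynolds number Re = ρVD/μ = 996.6 · 0.6371 · 0.1295 / 0.000409 = 2.01e+05.
Re > 4000 → turbulent. Relative roughness ε/D = 1.7e-06/0.1295 = 1.31e-05. Swamee-Jain: f = 0.25/(log₁₀[1.31e-05/3.7 + 5.74/2.01e+05^0.9])² = 0.25/(log₁₀[3.55e-06 + 9.68e-05])² = 0.25/(-3.998)² = 0.01564.
Darcy-Weisbach: ΔP = f(L/D)(ρV²/2) = 0.01564·(266.6/0.1295)·(996.6·0.6371²/2) = 0.01564·2059·202.3 = 6511 Pa.
ΔP = 6511 Pa = 6.511 kPa.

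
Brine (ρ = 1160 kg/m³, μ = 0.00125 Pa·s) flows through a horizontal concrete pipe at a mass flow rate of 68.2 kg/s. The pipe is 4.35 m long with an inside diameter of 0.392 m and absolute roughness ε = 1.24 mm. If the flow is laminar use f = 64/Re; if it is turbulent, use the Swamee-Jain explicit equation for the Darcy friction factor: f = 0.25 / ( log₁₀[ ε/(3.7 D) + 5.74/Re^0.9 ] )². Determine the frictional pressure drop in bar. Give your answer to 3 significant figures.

ΔP ≈ 4.20×10^-4 bar

A = πD²/4 = π(0.392)²/4 = 0.1207 m²; mean velocity V = ṁ/(ρA) = 68.2/(1160 · 0.1207) = 0.4872 m/s.
Reynolds number Re = ρVD/μ = 1160 · 0.4872 · 0.392 / 0.00125 = 1.772e+05.
Re > 4000 → turbulent. Relative roughness ε/D = 0.00124/0.392 = 0.00316. Swamee-Jain: f = 0.25/(log₁₀[0.00316/3.7 + 5.74/1.772e+05^0.9])² = 0.25/(log₁₀[0.000855 + 0.000108])² = 0.25/(-3.016)² = 0.02748.
Darcy-Weisbach: ΔP = f(L/D)(ρV²/2) = 0.02748·(4.35/0.392)·(1160·0.4872²/2) = 0.02748·11.1·137.6 = 41.97 Pa.
ΔP = 41.97 Pa = 4.20×10^-4 bar.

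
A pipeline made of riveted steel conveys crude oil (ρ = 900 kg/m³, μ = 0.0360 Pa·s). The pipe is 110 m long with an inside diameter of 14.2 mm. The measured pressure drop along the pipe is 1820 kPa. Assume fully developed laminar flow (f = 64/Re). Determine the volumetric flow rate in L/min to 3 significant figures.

Q ≈ 27.5 L/min

For laminar flow, f = 64/Re with Re = ρVD/μ, so Darcy-Weisbach reduces to ΔP = 32μLV/D². Solving for V: V = ΔP·D²/(32μL) = 1.82e+06·(0.0142)²/(32·0.036·110) = 2.896 m/s.
Check: Re = ρVD/μ = 900·2.896·0.0142/0.036 = 1028 < 2300, so the laminar assumption holds.
Q = V·A = 2.896·(π/4·0.0142²) = 0.0004586 m³/s = 27.5 L/min.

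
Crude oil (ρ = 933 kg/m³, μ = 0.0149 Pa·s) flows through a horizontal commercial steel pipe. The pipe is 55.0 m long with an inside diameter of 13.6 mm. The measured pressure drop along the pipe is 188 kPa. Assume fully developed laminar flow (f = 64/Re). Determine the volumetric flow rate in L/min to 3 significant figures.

Q ≈ 11.6 L/min

For laminar flow, f = 64/Re with Re = ρVD/μ, so Darcy-Weisbach reduces to ΔP = 32μLV/D². Solving for V: V = ΔP·D²/(32μL) = 1.88e+05·(0.0136)²/(32·0.0149·55) = 1.326 m/s.
Check: Re = ρVD/μ = 933·1.326·0.0136/0.0149 = 1129 < 2300, so the laminar assumption holds.
Q = V·A = 1.326·(π/4·0.0136²) = 0.0001926 m³/s = 11.6 L/min.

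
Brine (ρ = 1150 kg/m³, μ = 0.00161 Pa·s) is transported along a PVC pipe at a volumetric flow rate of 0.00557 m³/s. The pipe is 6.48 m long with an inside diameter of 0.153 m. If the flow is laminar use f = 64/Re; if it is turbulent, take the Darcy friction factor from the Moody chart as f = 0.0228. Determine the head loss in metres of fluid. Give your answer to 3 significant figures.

h_f ≈ 0.00452 m

Cross-sectional area A = πD²/4 = π(0.153)²/4 = 0.01839 m²; mean velocity V = Q/A = 0.00557/0.01839 = 0.303 m/s.
Reynolds number Re = ρVD/μ = 1150 · 0.303 · 0.153 / 0.00161 = 3.311e+04.
Re > 4000 → turbulent; use the Moody-chart value f = 0.0228.
Darcy-Weisbach: ΔP = f(L/D)(ρV²/2) = 0.0228·(6.48/0.153)·(1150·0.303²/2) = 0.0228·42.35·52.78 = 50.96 Pa.
Head loss h_f = ΔP/(ρg) = 50.96/(1150·9.81) = 0.00452 m.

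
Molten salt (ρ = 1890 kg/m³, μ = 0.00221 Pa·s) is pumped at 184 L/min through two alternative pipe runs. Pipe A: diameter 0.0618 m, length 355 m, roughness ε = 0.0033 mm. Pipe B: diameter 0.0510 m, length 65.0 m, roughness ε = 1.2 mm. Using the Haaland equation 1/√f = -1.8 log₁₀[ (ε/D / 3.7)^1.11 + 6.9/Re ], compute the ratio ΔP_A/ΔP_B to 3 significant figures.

Pipe A: V = Q/A = 0.003067/0.003 = 1.022 m/s; Re = 5.403e+04; ε/D = 5.34e-05; Haaland → f = 0.02051; ΔP_A = f(L/D)(ρV²/2) = 1.163e+05 Pa.
Pipe B: V = Q/A = 0.003067/0.002043 = 1.501 m/s; Re = 6.548e+04; ε/D = 0.0235; Haaland → f = 0.05245; ΔP_B = f(L/D)(ρV²/2) = 1.424e+05 Pa.
ΔP_A/ΔP_B = 1.163e+05/1.424e+05 = 0.817.

ΔP_A/ΔP_B ≈ 0.817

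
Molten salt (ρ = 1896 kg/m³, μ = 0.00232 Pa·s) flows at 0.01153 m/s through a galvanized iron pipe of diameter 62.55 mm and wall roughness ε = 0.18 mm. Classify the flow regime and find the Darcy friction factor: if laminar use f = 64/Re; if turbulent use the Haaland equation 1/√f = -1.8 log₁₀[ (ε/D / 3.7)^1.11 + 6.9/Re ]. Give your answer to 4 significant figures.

Re = ρVD/μ = 1896·0.01153·0.06255/0.00232 = 589.4.
Re < 2300 → laminar, so f = 64/Re = 0.1086 (roughness is irrelevant in laminar flow).

f ≈ 0.1086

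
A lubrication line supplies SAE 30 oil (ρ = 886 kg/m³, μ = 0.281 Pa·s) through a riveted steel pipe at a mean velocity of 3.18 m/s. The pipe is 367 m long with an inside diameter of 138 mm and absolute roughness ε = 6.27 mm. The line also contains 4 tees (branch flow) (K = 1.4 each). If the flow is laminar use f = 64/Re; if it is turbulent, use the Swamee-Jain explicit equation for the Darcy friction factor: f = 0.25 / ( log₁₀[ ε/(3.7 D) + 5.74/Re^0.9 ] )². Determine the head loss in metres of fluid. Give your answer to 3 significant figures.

Reynolds number Re = ρVD/μ = 886 · 3.18 · 0.138 / 0.281 = 1384.
Re < 2300 → laminar flow, so f = 64/Re = 64/1384 = 0.04625 (the turbulent correlation is not needed).
Total minor-loss coefficient ΣK = 4·1.4 = 5.6.
ΔP = [f·L/D + ΣK]·(ρV²/2) = [0.04625·367/0.138 + 5.6]·(886·3.18²/2) = [123 + 5.6]·4480 = 5.761e+05 Pa.
Head loss h_f = ΔP/(ρg) = 5.761e+05/(886·9.81) = 66.3 m.

h_f ≈ 66.3 m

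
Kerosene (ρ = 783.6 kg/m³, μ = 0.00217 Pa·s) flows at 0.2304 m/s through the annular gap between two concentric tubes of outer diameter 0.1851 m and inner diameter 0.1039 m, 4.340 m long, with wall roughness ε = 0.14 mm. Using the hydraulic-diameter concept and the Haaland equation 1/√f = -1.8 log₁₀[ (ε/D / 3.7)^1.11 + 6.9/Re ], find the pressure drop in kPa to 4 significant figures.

Hydraulic diameter D_h = 4A/P = D_o - D_i = 0.1851 - 0.1039 = 0.0812 m.
Re = ρVD_h/μ = 783.6·0.2304·0.0812/0.00217 = 6756.
ε/D_h = 0.00014/0.0812 = 0.00172; Haaland gives 1/√f = -1.8 log₁₀[0.0002+0.00102] = 5.243, so f = 0.03637.
ΔP = f(L/D_h)(ρV²/2) = 0.03637·4.34/0.0812·20.8 = 40.43 Pa.
ΔP = 0.04043 kPa.

ΔP ≈ 0.04043 kPa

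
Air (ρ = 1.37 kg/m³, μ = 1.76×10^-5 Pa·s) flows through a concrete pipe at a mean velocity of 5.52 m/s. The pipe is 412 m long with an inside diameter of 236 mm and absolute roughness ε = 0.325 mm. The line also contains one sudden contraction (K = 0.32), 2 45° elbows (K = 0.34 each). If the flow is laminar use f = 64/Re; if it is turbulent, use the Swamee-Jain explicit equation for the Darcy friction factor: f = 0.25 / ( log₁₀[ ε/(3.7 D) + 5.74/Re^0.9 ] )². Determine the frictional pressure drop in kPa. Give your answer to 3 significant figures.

ΔP ≈ 0.879 kPa

Reynolds number Re = ρVD/μ = 1.37 · 5.52 · 0.236 / 1.76e-05 = 1.014e+05.
Re > 4000 → turbulent. Relative roughness ε/D = 0.000325/0.236 = 0.00138. Swamee-Jain: f = 0.25/(log₁₀[0.00138/3.7 + 5.74/1.014e+05^0.9])² = 0.25/(log₁₀[0.000372 + 0.000179])² = 0.25/(-3.258)² = 0.02355.
Total minor-loss coefficient ΣK = 1·0.32 + 2·0.34 = 1.
ΔP = [f·L/D + ΣK]·(ρV²/2) = [0.02355·412/0.236 + 1]·(1.37·5.52²/2) = [41.1 + 1]·20.87 = 878.8 Pa.
ΔP = 878.8 Pa = 0.879 kPa.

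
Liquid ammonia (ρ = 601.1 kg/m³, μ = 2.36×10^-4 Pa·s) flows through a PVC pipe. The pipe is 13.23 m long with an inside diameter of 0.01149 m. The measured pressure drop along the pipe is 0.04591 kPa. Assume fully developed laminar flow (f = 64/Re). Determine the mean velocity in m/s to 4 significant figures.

V ≈ 0.06066 m/s

For laminar flow, f = 64/Re with Re = ρVD/μ, so Darcy-Weisbach reduces to ΔP = 32μLV/D². Solving for V: V = ΔP·D²/(32μL) = 45.91·(0.01149)²/(32·0.000236·13.23) = 0.06066 m/s.
Check: Re = ρVD/μ = 601.1·0.06066·0.01149/0.000236 = 1775 < 2300, so the laminar assumption holds.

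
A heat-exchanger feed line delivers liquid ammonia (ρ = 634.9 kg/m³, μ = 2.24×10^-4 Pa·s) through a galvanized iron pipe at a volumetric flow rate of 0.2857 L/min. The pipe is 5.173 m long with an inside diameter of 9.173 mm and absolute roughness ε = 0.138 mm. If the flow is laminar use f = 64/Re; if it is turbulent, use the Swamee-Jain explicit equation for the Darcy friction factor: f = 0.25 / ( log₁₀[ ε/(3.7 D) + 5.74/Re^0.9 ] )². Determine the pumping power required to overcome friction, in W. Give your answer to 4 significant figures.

P ≈ 1.512×10^-4 W

Q = 0.2857 L/min = 0.2857/60000 = 4.762e-06 m³/s.
Cross-sectional area A = πD²/4 = π(0.009173)²/4 = 6.609e-05 m²; mean velocity V = Q/A = 4.762e-06/6.609e-05 = 0.07205 m/s.
Reynolds number Re = ρVD/μ = 634.9 · 0.07205 · 0.009173 / 0.000224 = 1873.
Re < 2300 → laminar flow, so f = 64/Re = 64/1873 = 0.03416 (the turbulent correlation is not needed).
Darcy-Weisbach: ΔP = f(L/D)(ρV²/2) = 0.03416·(5.173/0.009173)·(634.9·0.07205²/2) = 0.03416·563.9·1.648 = 31.75 Pa.
Pumping power P = QΔP = 4.762e-06·31.75 = 1.5119×10^-4 W = 1.512×10^-4 W.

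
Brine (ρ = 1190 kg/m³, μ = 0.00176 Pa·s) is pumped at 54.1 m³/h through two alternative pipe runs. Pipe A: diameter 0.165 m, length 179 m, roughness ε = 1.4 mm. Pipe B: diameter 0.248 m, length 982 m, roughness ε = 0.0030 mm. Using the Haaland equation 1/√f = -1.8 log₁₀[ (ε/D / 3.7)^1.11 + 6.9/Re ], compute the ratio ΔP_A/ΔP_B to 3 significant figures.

ΔP_A/ΔP_B ≈ 2.50

Pipe A: V = Q/A = 0.01503/0.02138 = 0.7028 m/s; Re = 7.841e+04; ε/D = 0.00848; Haaland → f = 0.03674; ΔP_A = f(L/D)(ρV²/2) = 1.171e+04 Pa.
Pipe B: V = Q/A = 0.01503/0.04831 = 0.3111 m/s; Re = 5.217e+04; ε/D = 1.21e-05; Haaland → f = 0.02055; ΔP_B = f(L/D)(ρV²/2) = 4685 Pa.
ΔP_A/ΔP_B = 1.171e+04/4685 = 2.50.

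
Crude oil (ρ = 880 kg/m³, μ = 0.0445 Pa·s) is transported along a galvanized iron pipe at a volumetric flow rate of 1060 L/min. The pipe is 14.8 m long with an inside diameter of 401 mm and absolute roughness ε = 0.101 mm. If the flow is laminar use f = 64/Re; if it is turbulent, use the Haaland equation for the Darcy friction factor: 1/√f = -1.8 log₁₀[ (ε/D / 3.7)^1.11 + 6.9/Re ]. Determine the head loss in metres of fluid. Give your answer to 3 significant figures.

Q = 1060 L/min = 1060/60000 = 0.01767 m³/s.
Cross-sectional area A = πD²/4 = π(0.401)²/4 = 0.1263 m²; mean velocity V = Q/A = 0.01767/0.1263 = 0.1399 m/s.
Reynolds number Re = ρVD/μ = 880 · 0.1399 · 0.401 / 0.0445 = 1109.
Re < 2300 → laminar flow, so f = 64/Re = 64/1109 = 0.05769 (the turbulent correlation is not needed).
Darcy-Weisbach: ΔP = f(L/D)(ρV²/2) = 0.05769·(14.8/0.401)·(880·0.1399²/2) = 0.05769·36.91·8.61 = 18.33 Pa.
Head loss h_f = ΔP/(ρg) = 18.33/(880·9.81) = 0.00212 m.

h_f ≈ 0.00212 m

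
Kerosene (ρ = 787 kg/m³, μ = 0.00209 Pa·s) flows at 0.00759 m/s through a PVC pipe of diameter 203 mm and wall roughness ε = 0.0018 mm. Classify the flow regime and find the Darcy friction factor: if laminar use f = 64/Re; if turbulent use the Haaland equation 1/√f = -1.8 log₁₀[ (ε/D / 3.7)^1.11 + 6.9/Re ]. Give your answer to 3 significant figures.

f ≈ 0.110

Re = ρVD/μ = 787·0.00759·0.203/0.00209 = 580.2.
Re < 2300 → laminar, so f = 64/Re = 0.1103 (roughness is irrelevant in laminar flow).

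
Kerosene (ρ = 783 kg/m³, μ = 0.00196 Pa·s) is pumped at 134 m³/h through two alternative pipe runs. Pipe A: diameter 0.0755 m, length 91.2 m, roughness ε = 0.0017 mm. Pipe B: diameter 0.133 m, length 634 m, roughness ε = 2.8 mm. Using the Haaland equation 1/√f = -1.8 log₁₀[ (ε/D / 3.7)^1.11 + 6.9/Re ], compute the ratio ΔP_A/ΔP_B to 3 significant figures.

Pipe A: V = Q/A = 0.03722/0.004477 = 8.314 m/s; Re = 2.508e+05; ε/D = 2.25e-05; Haaland → f = 0.015; ΔP_A = f(L/D)(ρV²/2) = 4.905e+05 Pa.
Pipe B: V = Q/A = 0.03722/0.01389 = 2.679 m/s; Re = 1.424e+05; ε/D = 0.0211; Haaland → f = 0.04997; ΔP_B = f(L/D)(ρV²/2) = 6.694e+05 Pa.
ΔP_A/ΔP_B = 4.905e+05/6.694e+05 = 0.733.

ΔP_A/ΔP_B ≈ 0.733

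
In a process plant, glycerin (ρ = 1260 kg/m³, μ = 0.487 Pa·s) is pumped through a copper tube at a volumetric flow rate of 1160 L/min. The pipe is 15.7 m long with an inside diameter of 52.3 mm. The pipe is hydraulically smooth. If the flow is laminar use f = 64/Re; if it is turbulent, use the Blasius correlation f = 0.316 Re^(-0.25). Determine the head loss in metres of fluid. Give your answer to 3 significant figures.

h_f ≈ 65.1 m

Q = 1160 L/min = 1160/60000 = 0.01933 m³/s.
Cross-sectional area A = πD²/4 = π(0.0523)²/4 = 0.002148 m²; mean velocity V = Q/A = 0.01933/0.002148 = 8.999 m/s.
Reynolds number Re = ρVD/μ = 1260 · 8.999 · 0.0523 / 0.487 = 1218.
Re < 2300 → laminar flow, so f = 64/Re = 64/1218 = 0.05256 (the turbulent correlation is not needed).
Darcy-Weisbach: ΔP = f(L/D)(ρV²/2) = 0.05256·(15.7/0.0523)·(1260·8.999²/2) = 0.05256·300.2·5.102e+04 = 8.05e+05 Pa.
Head loss h_f = ΔP/(ρg) = 8.05e+05/(1260·9.81) = 65.1 m.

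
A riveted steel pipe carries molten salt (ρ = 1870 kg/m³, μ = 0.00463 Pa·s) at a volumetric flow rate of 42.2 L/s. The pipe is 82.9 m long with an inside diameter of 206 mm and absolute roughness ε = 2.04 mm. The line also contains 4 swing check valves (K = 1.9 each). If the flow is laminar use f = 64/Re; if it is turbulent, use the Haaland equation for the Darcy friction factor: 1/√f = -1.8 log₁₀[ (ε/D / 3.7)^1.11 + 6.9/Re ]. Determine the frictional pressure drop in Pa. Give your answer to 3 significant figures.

Q = 42.2 L/s = 42.2/1000 = 0.0422 m³/s.
Cross-sectional area A = πD²/4 = π(0.206)²/4 = 0.03333 m²; mean velocity V = Q/A = 0.0422/0.03333 = 1.266 m/s.
Reynolds number Re = ρVD/μ = 1870 · 1.266 · 0.206 / 0.00463 = 1.053e+05.
Re > 4000 → turbulent. Relative roughness ε/D = 0.00204/0.206 = 0.0099. Haaland: 1/√f = -1.8 log₁₀[(0.0099/3.7)^1.11 + 6.9/1.053e+05] = -1.8 log₁₀[0.0014 + 6.55e-05] = 5.104, so f = 0.03839.
Total minor-loss coefficient ΣK = 4·1.9 = 7.6.
ΔP = [f·L/D + ΣK]·(ρV²/2) = [0.03839·82.9/0.206 + 7.6]·(1870·1.266²/2) = [15.45 + 7.6]·1499 = 3.455e+04 Pa.

ΔP ≈ 34500 Pa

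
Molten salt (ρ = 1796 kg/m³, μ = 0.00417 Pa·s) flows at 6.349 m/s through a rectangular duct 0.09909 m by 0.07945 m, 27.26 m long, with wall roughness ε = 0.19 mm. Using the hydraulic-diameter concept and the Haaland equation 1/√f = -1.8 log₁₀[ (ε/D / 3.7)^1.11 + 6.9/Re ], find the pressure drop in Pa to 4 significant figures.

ΔP ≈ 274800 Pa

Hydraulic diameter D_h = 4A/P = 4·(0.09909·0.07945)/(2·(0.09909+0.07945)) = 0.03149/0.3571 = 0.08819 m.
Re = ρVD_h/μ = 1796·6.349·0.08819/0.00417 = 2.412e+05.
ε/D_h = 0.00019/0.08819 = 0.00215; Haaland gives 1/√f = -1.8 log₁₀[0.000257+2.86e-05] = 6.381, so f = 0.02456.
ΔP = f(L/D_h)(ρV²/2) = 0.02456·27.26/0.08819·3.62e+04 = 2.748e+05 Pa.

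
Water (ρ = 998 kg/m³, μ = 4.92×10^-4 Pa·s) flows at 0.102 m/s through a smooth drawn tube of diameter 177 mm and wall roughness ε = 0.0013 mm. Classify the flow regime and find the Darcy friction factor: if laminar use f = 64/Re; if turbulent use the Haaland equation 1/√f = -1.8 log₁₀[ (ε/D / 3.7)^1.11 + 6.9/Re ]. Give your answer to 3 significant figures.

Re = ρVD/μ = 998·0.102·0.177/0.000492 = 3.662e+04.
Re > 4000 → turbulent. ε/D = 1.3e-06/0.177 = 7.34e-06; Haaland: 1/√f = -1.8 log₁₀[4.68e-07 + 0.000188] = 6.703, so f = 0.02226.

f ≈ 0.0223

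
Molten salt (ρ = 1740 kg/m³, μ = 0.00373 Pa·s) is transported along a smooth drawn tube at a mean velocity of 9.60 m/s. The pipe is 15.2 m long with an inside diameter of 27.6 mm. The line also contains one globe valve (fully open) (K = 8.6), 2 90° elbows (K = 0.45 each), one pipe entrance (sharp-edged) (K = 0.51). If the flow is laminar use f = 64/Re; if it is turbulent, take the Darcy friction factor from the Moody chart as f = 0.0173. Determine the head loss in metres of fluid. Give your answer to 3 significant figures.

h_f ≈ 91.8 m

Reynolds number Re = ρVD/μ = 1740 · 9.6 · 0.0276 / 0.00373 = 1.236e+05.
Re > 4000 → turbulent; use the Moody-chart value f = 0.0173.
Total minor-loss coefficient ΣK = 1·8.6 + 2·0.45 + 1·0.51 = 10.
ΔP = [f·L/D + ΣK]·(ρV²/2) = [0.0173·15.2/0.0276 + 10]·(1740·9.6²/2) = [9.528 + 10]·8.018e+04 = 1.567e+06 Pa.
Head loss h_f = ΔP/(ρg) = 1.567e+06/(1740·9.81) = 91.8 m.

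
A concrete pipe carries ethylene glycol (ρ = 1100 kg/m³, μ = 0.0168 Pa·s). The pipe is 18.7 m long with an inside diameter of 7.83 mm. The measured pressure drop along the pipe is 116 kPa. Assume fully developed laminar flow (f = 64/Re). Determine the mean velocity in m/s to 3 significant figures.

For laminar flow, f = 64/Re with Re = ρVD/μ, so Darcy-Weisbach reduces to ΔP = 32μLV/D². Solving for V: V = ΔP·D²/(32μL) = 1.16e+05·(0.00783)²/(32·0.0168·18.7) = 0.7074 m/s.
Check: Re = ρVD/μ = 1100·0.7074·0.00783/0.0168 = 362.7 < 2300, so the laminar assumption holds.

V ≈ 0.707 m/s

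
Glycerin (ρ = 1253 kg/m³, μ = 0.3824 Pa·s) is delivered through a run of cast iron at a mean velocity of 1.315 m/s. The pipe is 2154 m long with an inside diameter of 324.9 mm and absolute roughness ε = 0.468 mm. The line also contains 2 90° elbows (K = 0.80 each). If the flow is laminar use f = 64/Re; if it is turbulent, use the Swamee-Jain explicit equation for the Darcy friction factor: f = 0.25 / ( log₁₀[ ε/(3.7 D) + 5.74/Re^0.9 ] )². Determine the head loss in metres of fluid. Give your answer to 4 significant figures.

Reynolds number Re = ρVD/μ = 1253 · 1.315 · 0.3249 / 0.382 = 1400.
Re < 2300 → laminar flow, so f = 64/Re = 64/1400 = 0.04572 (the turbulent correlation is not needed).
Total minor-loss coefficient ΣK = 2·0.8 = 1.6.
ΔP = [f·L/D + ΣK]·(ρV²/2) = [0.04572·2154/0.3249 + 1.6]·(1253·1.315²/2) = [303.1 + 1.6]·1083 = 3.301e+05 Pa.
Head loss h_f = ΔP/(ρg) = 3.301e+05/(1253·9.81) = 26.85 m.

h_f ≈ 26.85 m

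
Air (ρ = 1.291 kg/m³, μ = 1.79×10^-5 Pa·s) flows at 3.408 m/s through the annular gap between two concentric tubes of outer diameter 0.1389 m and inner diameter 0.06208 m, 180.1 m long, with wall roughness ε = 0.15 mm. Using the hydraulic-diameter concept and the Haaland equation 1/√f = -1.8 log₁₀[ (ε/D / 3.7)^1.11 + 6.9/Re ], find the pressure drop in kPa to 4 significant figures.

Hydraulic diameter D_h = 4A/P = D_o - D_i = 0.1389 - 0.06208 = 0.07682 m.
Re = ρVD_h/μ = 1.291·3.408·0.07682/1.79e-05 = 1.888e+04.
ε/D_h = 0.00015/0.07682 = 0.00195; Haaland gives 1/√f = -1.8 log₁₀[0.00023+0.000365] = 5.805, so f = 0.02967.
ΔP = f(L/D_h)(ρV²/2) = 0.02967·180.1/0.07682·7.497 = 521.6 Pa.
ΔP = 0.5216 kPa.

ΔP ≈ 0.5216 kPa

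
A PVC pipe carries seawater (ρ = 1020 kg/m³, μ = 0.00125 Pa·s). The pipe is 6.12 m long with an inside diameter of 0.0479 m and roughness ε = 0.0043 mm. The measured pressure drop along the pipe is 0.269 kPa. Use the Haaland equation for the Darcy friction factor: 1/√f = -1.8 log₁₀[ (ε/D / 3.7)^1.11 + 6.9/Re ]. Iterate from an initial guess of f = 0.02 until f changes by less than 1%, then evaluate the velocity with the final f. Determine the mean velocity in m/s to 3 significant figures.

V ≈ 0.385 m/s

Rearranging Darcy-Weisbach: V = √(2·ΔP·D/(f·L·ρ)). With ε/D = 4.3e-06/0.0479 = 8.98e-05, iterate starting from f = 0.02:
  f = 0.02 → V = √(2·269·0.0479/(0.02·6.12·1020)) = 0.4543 m/s; Re = ρVD/μ = 1.776e+04; f → 0.02666
  f = 0.02666 → V = 0.3935 m/s; Re = 1.538e+04; f → 0.02765
  f = 0.02765 → V = 0.3864 m/s; Re = 1.51e+04; f → 0.02778
Converged (Δf/f < 1%). With the final f = 0.02778: V = √(2·269·0.0479/(0.02778·6.12·1020)) = 0.3855 m/s.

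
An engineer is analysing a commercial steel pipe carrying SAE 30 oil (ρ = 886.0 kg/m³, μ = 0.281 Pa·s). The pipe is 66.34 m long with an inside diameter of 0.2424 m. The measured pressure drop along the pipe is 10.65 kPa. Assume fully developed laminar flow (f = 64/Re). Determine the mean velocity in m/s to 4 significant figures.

For laminar flow, f = 64/Re with Re = ρVD/μ, so Darcy-Weisbach reduces to ΔP = 32μLV/D². Solving for V: V = ΔP·D²/(32μL) = 1.065e+04·(0.2424)²/(32·0.281·66.34) = 1.049 m/s.
Check: Re = ρVD/μ = 886·1.049·0.2424/0.281 = 801.8 < 2300, so the laminar assumption holds.

V ≈ 1.049 m/s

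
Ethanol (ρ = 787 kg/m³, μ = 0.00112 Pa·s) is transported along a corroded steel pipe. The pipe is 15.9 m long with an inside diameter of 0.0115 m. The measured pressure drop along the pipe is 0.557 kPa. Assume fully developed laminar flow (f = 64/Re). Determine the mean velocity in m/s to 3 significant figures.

V ≈ 0.129 m/s

For laminar flow, f = 64/Re with Re = ρVD/μ, so Darcy-Weisbach reduces to ΔP = 32μLV/D². Solving for V: V = ΔP·D²/(32μL) = 557·(0.0115)²/(32·0.00112·15.9) = 0.1293 m/s.
Check: Re = ρVD/μ = 787·0.1293·0.0115/0.00112 = 1045 < 2300, so the laminar assumption holds.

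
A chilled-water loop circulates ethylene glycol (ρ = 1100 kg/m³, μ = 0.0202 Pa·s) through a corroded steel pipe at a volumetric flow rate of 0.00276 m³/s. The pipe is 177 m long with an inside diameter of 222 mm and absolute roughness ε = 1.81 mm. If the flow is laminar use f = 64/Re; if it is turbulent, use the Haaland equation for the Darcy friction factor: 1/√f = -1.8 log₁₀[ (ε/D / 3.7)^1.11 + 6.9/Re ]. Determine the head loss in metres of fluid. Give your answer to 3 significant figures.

Cross-sectional area A = πD²/4 = π(0.222)²/4 = 0.03871 m²; mean velocity V = Q/A = 0.00276/0.03871 = 0.0713 m/s.
Reynolds number Re = ρVD/μ = 1100 · 0.0713 · 0.222 / 0.0202 = 862.
Re < 2300 → laminar flow, so f = 64/Re = 64/862 = 0.07425 (the turbulent correlation is not needed).
Darcy-Weisbach: ΔP = f(L/D)(ρV²/2) = 0.07425·(177/0.222)·(1100·0.0713²/2) = 0.07425·797.3·2.796 = 165.5 Pa.
Head loss h_f = ΔP/(ρg) = 165.5/(1100·9.81) = 0.0153 m.

h_f ≈ 0.0153 m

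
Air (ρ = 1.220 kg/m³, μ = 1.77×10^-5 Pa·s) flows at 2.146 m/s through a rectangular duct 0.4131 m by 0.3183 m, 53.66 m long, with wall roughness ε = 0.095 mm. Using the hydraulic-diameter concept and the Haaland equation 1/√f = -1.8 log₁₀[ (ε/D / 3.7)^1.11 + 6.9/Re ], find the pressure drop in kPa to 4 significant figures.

ΔP ≈ 0.008912 kPa

Hydraulic diameter D_h = 4A/P = 4·(0.4131·0.3183)/(2·(0.4131+0.3183)) = 0.526/1.463 = 0.3596 m.
Re = ρVD_h/μ = 1.22·2.146·0.3596/1.77e-05 = 5.318e+04.
ε/D_h = 9.5e-05/0.3596 = 0.000264; Haaland gives 1/√f = -1.8 log₁₀[2.5e-05+0.00013] = 6.859, so f = 0.02126.
ΔP = f(L/D_h)(ρV²/2) = 0.02126·53.66/0.3596·2.809 = 8.912 Pa.
ΔP = 0.008912 kPa.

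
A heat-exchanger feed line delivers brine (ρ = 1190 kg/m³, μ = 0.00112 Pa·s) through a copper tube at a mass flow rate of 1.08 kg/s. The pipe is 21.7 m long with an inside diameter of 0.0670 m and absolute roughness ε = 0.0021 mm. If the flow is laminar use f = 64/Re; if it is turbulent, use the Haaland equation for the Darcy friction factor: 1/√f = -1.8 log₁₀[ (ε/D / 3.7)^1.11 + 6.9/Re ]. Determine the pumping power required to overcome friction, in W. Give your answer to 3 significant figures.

P ≈ 0.306 W

A = πD²/4 = π(0.067)²/4 = 0.003526 m²; mean velocity V = ṁ/(ρA) = 1.08/(1190 · 0.003526) = 0.2574 m/s.
Reynolds number Re = ρVD/μ = 1190 · 0.2574 · 0.067 / 0.00112 = 1.832e+04.
Re > 4000 → turbulent. Relative roughness ε/D = 2.1e-06/0.067 = 3.13e-05. Haaland: 1/√f = -1.8 log₁₀[(3.13e-05/3.7)^1.11 + 6.9/1.832e+04] = -1.8 log₁₀[2.34e-06 + 0.000377] = 6.159, so f = 0.02636.
Darcy-Weisbach: ΔP = f(L/D)(ρV²/2) = 0.02636·(21.7/0.067)·(1190·0.2574²/2) = 0.02636·323.9·39.43 = 336.7 Pa.
Q = ṁ/ρ = 1.08/1190 = 0.0009076 m³/s.
Pumping power P = QΔP = 0.0009076·336.7 = 0.3055 W = 0.306 W.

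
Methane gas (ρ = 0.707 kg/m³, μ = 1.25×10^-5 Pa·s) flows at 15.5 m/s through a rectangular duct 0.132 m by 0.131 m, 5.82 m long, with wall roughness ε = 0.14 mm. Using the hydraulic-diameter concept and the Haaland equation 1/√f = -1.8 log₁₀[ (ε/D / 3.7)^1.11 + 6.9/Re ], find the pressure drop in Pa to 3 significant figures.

Hydraulic diameter D_h = 4A/P = 4·(0.132·0.131)/(2·(0.132+0.131)) = 0.06917/0.526 = 0.1315 m.
Re = ρVD_h/μ = 0.707·15.5·0.1315/1.25e-05 = 1.153e+05.
ε/D_h = 0.00014/0.1315 = 0.00106; Haaland gives 1/√f = -1.8 log₁₀[0.000117+5.99e-05] = 6.753, so f = 0.02193.
ΔP = f(L/D_h)(ρV²/2) = 0.02193·5.82/0.1315·84.93 = 82.43 Pa.

ΔP ≈ 82.4 Pa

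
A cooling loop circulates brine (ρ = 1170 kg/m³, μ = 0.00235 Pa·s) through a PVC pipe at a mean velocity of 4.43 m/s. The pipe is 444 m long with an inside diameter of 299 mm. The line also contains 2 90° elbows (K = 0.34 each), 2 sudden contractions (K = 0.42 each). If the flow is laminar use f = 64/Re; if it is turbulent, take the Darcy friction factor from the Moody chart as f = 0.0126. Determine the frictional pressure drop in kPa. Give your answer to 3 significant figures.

Reynolds number Re = ρVD/μ = 1170 · 4.43 · 0.299 / 0.00235 = 6.595e+05.
Re > 4000 → turbulent; use the Moody-chart value f = 0.0126.
Total minor-loss coefficient ΣK = 2·0.34 + 2·0.42 = 1.52.
ΔP = [f·L/D + ΣK]·(ρV²/2) = [0.0126·444/0.299 + 1.52]·(1170·4.43²/2) = [18.71 + 1.52]·1.148e+04 = 2.323e+05 Pa.
ΔP = 2.323e+05 Pa = 232 kPa.

ΔP ≈ 232 kPa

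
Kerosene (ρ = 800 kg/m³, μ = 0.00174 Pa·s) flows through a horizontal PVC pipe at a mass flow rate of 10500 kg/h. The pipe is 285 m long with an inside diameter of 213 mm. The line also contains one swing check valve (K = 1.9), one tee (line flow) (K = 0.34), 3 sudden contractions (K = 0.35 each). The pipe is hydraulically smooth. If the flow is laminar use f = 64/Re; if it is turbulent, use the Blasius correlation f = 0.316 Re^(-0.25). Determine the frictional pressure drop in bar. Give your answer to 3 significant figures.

ṁ = 10500 kg/h = 10500/3600 = 2.917 kg/s.
A = πD²/4 = π(0.213)²/4 = 0.03563 m²; mean velocity V = ṁ/(ρA) = 2.917/(800 · 0.03563) = 0.1023 m/s.
Reynolds number Re = ρVD/μ = 800 · 0.1023 · 0.213 / 0.00174 = 1.002e+04.
Re > 4000 → turbulent. Smooth-pipe (Blasius): f = 0.316 Re^(-0.25) = 0.316/(1.002e+04)^0.25 = 0.03158.
Total minor-loss coefficient ΣK = 1·1.9 + 1·0.34 + 3·0.35 = 3.29.
ΔP = [f·L/D + ΣK]·(ρV²/2) = [0.03158·285/0.213 + 3.29]·(800·0.1023²/2) = [42.26 + 3.29]·4.188 = 190.7 Pa.
ΔP = 190.7 Pa = 0.00191 bar.

ΔP ≈ 0.00191 bar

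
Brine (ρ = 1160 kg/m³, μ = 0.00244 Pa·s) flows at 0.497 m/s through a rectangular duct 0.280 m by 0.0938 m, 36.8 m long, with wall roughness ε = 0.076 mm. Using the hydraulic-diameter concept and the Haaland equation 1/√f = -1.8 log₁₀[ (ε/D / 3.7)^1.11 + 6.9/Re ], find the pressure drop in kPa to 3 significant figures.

Hydraulic diameter D_h = 4A/P = 4·(0.28·0.0938)/(2·(0.28+0.0938)) = 0.1051/0.7476 = 0.1405 m.
Re = ρVD_h/μ = 1160·0.497·0.1405/0.00244 = 3.32e+04.
ε/D_h = 7.6e-05/0.1405 = 0.000541; Haaland gives 1/√f = -1.8 log₁₀[5.53e-05+0.000208] = 6.444, so f = 0.02408.
ΔP = f(L/D_h)(ρV²/2) = 0.02408·36.8/0.1405·143.3 = 903.6 Pa.
ΔP = 0.904 kPa.

ΔP ≈ 0.904 kPa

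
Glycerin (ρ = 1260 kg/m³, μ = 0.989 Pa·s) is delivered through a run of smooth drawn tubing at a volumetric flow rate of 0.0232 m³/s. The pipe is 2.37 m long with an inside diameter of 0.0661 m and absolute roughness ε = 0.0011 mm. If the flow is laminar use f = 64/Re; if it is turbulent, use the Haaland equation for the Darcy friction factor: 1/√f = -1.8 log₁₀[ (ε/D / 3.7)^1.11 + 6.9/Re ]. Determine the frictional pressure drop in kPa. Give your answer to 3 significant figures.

ΔP ≈ 116 kPa

Cross-sectional area A = πD²/4 = π(0.0661)²/4 = 0.003432 m²; mean velocity V = Q/A = 0.0232/0.003432 = 6.761 m/s.
Reynolds number Re = ρVD/μ = 1260 · 6.761 · 0.0661 / 0.989 = 569.3.
Re < 2300 → laminar flow, so f = 64/Re = 64/569.3 = 0.1124 (the turbulent correlation is not needed).
Darcy-Weisbach: ΔP = f(L/D)(ρV²/2) = 0.1124·(2.37/0.0661)·(1260·6.761²/2) = 0.1124·35.85·2.88e+04 = 1.161e+05 Pa.
ΔP = 1.161e+05 Pa = 116 kPa.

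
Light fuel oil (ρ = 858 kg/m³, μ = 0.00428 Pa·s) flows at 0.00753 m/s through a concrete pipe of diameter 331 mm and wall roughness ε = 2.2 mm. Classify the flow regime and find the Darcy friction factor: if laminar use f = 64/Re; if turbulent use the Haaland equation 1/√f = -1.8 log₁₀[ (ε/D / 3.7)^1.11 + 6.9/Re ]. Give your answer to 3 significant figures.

Re = ρVD/μ = 858·0.00753·0.331/0.00428 = 499.7.
Re < 2300 → laminar, so f = 64/Re = 0.1281 (roughness is irrelevant in laminar flow).

f ≈ 0.128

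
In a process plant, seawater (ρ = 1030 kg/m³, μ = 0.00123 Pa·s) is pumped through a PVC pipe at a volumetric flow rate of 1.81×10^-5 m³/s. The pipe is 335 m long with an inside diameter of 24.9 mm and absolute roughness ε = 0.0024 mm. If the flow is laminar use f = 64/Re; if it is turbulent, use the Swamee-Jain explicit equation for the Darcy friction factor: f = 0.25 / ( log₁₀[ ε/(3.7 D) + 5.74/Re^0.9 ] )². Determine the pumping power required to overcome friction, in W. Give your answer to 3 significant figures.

P ≈ 0.0143 W

Cross-sectional area A = πD²/4 = π(0.0249)²/4 = 0.000487 m²; mean velocity V = Q/A = 1.81e-05/0.000487 = 0.03717 m/s.
Reynolds number Re = ρVD/μ = 1030 · 0.03717 · 0.0249 / 0.00123 = 775.
Re < 2300 → laminar flow, so f = 64/Re = 64/775 = 0.08258 (the turbulent correlation is not needed).
Darcy-Weisbach: ΔP = f(L/D)(ρV²/2) = 0.08258·(335/0.0249)·(1030·0.03717²/2) = 0.08258·1.345e+04·0.7115 = 790.5 Pa.
Pumping power P = QΔP = 1.81e-05·790.5 = 0.01431 W = 0.0143 W.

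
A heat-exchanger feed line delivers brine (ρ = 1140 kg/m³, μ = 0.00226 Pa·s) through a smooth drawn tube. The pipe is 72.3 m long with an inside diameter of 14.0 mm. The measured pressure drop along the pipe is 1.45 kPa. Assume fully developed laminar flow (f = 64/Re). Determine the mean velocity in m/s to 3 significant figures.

For laminar flow, f = 64/Re with Re = ρVD/μ, so Darcy-Weisbach reduces to ΔP = 32μLV/D². Solving for V: V = ΔP·D²/(32μL) = 1450·(0.014)²/(32·0.00226·72.3) = 0.05435 m/s.
Check: Re = ρVD/μ = 1140·0.05435·0.014/0.00226 = 383.8 < 2300, so the laminar assumption holds.

V ≈ 0.0544 m/s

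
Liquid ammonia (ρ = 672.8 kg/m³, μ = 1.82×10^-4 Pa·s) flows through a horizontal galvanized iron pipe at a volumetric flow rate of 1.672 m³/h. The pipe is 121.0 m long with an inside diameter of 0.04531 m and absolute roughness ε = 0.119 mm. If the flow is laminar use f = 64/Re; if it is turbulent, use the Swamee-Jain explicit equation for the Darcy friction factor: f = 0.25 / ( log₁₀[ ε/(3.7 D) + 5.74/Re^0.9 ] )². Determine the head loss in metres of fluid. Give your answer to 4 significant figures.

h_f ≈ 0.3190 m

Q = 1.672 m³/h = 1.672/3600 = 0.0004644 m³/s.
Cross-sectional area A = πD²/4 = π(0.04531)²/4 = 0.001612 m²; mean velocity V = Q/A = 0.0004644/0.001612 = 0.288 m/s.
Reynolds number Re = ρVD/μ = 672.8 · 0.288 · 0.04531 / 0.000182 = 4.825e+04.
Re > 4000 → turbulent. Relative roughness ε/D = 0.000119/0.04531 = 0.00263. Swamee-Jain: f = 0.25/(log₁₀[0.00263/3.7 + 5.74/4.825e+04^0.9])² = 0.25/(log₁₀[0.00071 + 0.00035])² = 0.25/(-2.975)² = 0.02825.
Darcy-Weisbach: ΔP = f(L/D)(ρV²/2) = 0.02825·(121/0.04531)·(672.8·0.288²/2) = 0.02825·2670·27.91 = 2106 Pa.
Head loss h_f = ΔP/(ρg) = 2106/(672.8·9.81) = 0.3190 m.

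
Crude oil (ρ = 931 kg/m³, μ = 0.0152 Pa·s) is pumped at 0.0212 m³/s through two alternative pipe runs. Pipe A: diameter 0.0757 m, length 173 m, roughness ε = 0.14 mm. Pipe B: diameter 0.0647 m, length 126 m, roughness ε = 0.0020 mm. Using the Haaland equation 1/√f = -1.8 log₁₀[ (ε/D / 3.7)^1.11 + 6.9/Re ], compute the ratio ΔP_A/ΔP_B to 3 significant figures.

ΔP_A/ΔP_B ≈ 0.743

Pipe A: V = Q/A = 0.0212/0.004501 = 4.71 m/s; Re = 2.184e+04; ε/D = 0.00185; Haaland → f = 0.0288; ΔP_A = f(L/D)(ρV²/2) = 6.798e+05 Pa.
Pipe B: V = Q/A = 0.0212/0.003288 = 6.448 m/s; Re = 2.555e+04; ε/D = 3.09e-05; Haaland → f = 0.02429; ΔP_B = f(L/D)(ρV²/2) = 9.154e+05 Pa.
ΔP_A/ΔP_B = 6.798e+05/9.154e+05 = 0.743.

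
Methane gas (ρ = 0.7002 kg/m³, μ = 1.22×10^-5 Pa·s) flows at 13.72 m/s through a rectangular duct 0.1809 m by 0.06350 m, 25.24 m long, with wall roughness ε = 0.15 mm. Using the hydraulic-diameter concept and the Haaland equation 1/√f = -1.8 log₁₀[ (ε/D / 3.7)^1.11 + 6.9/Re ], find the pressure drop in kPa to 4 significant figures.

ΔP ≈ 0.4316 kPa

Hydraulic diameter D_h = 4A/P = 4·(0.1809·0.0635)/(2·(0.1809+0.0635)) = 0.04595/0.4888 = 0.094 m.
Re = ρVD_h/μ = 0.7002·13.72·0.094/1.22e-05 = 7.402e+04.
ε/D_h = 0.00015/0.094 = 0.0016; Haaland gives 1/√f = -1.8 log₁₀[0.000184+9.32e-05] = 6.403, so f = 0.02439.
ΔP = f(L/D_h)(ρV²/2) = 0.02439·25.24/0.094·65.9 = 431.6 Pa.
ΔP = 0.4316 kPa.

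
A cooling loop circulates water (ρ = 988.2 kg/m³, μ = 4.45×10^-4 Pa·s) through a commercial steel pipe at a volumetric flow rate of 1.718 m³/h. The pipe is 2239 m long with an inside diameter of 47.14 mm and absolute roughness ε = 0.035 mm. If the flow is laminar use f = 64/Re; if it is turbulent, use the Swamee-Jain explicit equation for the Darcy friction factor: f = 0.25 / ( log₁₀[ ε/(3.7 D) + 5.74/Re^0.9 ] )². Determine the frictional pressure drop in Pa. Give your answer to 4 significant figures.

Q = 1.718 m³/h = 1.718/3600 = 0.0004772 m³/s.
Cross-sectional area A = πD²/4 = π(0.04714)²/4 = 0.001745 m²; mean velocity V = Q/A = 0.0004772/0.001745 = 0.2734 m/s.
Reynolds number Re = ρVD/μ = 988.2 · 0.2734 · 0.04714 / 0.000445 = 2.862e+04.
Re > 4000 → turbulent. Relative roughness ε/D = 3.5e-05/0.04714 = 0.000742. Swamee-Jain: f = 0.25/(log₁₀[0.000742/3.7 + 5.74/2.862e+04^0.9])² = 0.25/(log₁₀[0.000201 + 0.00056])² = 0.25/(-3.119)² = 0.0257.
Darcy-Weisbach: ΔP = f(L/D)(ρV²/2) = 0.0257·(2239/0.04714)·(988.2·0.2734²/2) = 0.0257·4.75e+04·36.94 = 4.509e+04 Pa.

ΔP ≈ 45090 Pa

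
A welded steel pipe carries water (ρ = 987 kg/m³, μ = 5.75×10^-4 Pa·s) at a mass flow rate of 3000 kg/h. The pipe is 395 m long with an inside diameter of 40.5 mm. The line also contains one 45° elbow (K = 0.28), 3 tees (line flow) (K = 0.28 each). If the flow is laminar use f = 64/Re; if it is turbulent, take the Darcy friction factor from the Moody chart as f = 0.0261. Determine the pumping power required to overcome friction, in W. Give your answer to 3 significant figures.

P ≈ 45.8 W

ṁ = 3000 kg/h = 3000/3600 = 0.8333 kg/s.
A = πD²/4 = π(0.0405)²/4 = 0.001288 m²; mean velocity V = ṁ/(ρA) = 0.8333/(987 · 0.001288) = 0.6554 m/s.
Reynolds number Re = ρVD/μ = 987 · 0.6554 · 0.0405 / 0.000575 = 4.556e+04.
Re > 4000 → turbulent; use the Moody-chart value f = 0.0261.
Total minor-loss coefficient ΣK = 1·0.28 + 3·0.28 = 1.12.
ΔP = [f·L/D + ΣK]·(ρV²/2) = [0.0261·395/0.0405 + 1.12]·(987·0.6554²/2) = [254.6 + 1.12]·212 = 5.42e+04 Pa.
Q = ṁ/ρ = 0.8333/987 = 0.0008443 m³/s.
Pumping power P = QΔP = 0.0008443·5.42e+04 = 45.76 W = 45.8 W.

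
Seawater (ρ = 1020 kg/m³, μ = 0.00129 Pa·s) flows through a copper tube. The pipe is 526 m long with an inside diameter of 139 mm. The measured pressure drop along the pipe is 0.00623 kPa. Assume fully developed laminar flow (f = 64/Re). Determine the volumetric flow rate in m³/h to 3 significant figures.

Q ≈ 0.303 m³/h

For laminar flow, f = 64/Re with Re = ρVD/μ, so Darcy-Weisbach reduces to ΔP = 32μLV/D². Solving for V: V = ΔP·D²/(32μL) = 6.23·(0.139)²/(32·0.00129·526) = 0.005544 m/s.
Check: Re = ρVD/μ = 1020·0.005544·0.139/0.00129 = 609.3 < 2300, so the laminar assumption holds.
Q = V·A = 0.005544·(π/4·0.139²) = 8.412e-05 m³/s = 0.303 m³/h.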